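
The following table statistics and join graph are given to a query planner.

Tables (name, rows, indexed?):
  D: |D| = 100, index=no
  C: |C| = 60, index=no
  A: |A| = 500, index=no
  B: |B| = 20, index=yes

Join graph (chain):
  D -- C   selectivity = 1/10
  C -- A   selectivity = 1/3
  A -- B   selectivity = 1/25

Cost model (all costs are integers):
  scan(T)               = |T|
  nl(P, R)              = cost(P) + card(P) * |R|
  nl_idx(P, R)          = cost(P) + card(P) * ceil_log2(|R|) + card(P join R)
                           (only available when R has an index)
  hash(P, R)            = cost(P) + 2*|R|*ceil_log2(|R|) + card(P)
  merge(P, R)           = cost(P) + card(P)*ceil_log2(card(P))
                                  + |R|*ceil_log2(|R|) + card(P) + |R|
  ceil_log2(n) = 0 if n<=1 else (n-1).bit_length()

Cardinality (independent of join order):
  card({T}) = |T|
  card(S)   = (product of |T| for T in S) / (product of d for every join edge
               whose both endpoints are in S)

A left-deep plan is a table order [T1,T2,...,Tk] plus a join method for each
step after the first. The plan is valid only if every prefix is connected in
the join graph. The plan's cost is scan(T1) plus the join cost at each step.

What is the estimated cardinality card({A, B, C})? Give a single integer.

Tables in S: A(500), B(20), C(60)
Edges inside S: C-A(d=3), A-B(d=25)
numerator = 500 * 20 * 60 = 600000
denominator = 3 * 25 = 75
card(S) = 600000 / 75 = 8000

8000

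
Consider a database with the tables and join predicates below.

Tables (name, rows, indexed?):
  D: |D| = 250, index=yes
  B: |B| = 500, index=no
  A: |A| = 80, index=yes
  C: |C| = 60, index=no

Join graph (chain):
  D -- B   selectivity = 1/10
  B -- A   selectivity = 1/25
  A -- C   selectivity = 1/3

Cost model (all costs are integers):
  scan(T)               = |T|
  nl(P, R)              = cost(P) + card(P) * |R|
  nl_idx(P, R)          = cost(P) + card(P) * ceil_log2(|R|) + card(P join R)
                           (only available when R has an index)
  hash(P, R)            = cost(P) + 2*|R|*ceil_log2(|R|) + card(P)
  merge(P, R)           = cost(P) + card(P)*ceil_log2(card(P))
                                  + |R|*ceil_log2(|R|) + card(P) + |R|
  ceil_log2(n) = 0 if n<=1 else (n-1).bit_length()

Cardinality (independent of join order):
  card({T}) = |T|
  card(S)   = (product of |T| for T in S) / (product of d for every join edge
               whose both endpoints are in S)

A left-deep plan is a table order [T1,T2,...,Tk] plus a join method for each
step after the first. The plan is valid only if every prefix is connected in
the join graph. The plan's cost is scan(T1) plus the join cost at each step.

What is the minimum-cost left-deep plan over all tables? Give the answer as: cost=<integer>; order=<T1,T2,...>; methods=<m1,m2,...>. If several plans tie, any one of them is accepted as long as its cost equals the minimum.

cost=40440; order=B,A,C,D; methods=hash,hash,hash

Selinger DP (subsets sized 1..n):
  {D}: scan cost=250, card=250
  {B}: scan cost=500, card=500
  {A}: scan cost=80, card=80
  {C}: scan cost=60, card=60
  {BD}: card=12500; try (D,hash)→5000, (B,merge)→7500, (D,merge)→7750, (B,hash)→9500, (D,nl_idx)→17000, (B,nl)→125250 …(+1); best=5000 via (D,hash)
  {AB}: card=1600; try (A,hash)→2120, (A,nl_idx)→5600, (B,merge)→5720, (A,merge)→6140, (B,hash)→9160, (B,nl)→40080 …(+1); best=2120 via (A,hash)
  {AC}: card=1600; try (C,hash)→880, (A,merge)→1120, (C,merge)→1140, (A,hash)→1240, (A,nl_idx)→2080, (A,nl)→4860 …(+1); best=880 via (C,hash)
  {ABD}: card=40000; try (D,hash)→7720, (A,hash)→18620, (D,merge)→23570, (D,nl_idx)→54920, (A,nl_idx)→132500, (A,merge)→193140 …(+2); best=7720 via (D,hash)
  {ABC}: card=32000; try (C,hash)→4440, (B,hash)→11480, (C,merge)→21740, (B,merge)→25080, (C,nl)→98120, (B,nl)→800880; best=4440 via (C,hash)
  {ABCD}: card=800000; try (D,hash)→40440, (C,hash)→48440, (D,merge)→518690, (C,merge)→688140, (D,nl_idx)→1060440, (C,nl)→2407720 …(+1); best=40440 via (D,hash)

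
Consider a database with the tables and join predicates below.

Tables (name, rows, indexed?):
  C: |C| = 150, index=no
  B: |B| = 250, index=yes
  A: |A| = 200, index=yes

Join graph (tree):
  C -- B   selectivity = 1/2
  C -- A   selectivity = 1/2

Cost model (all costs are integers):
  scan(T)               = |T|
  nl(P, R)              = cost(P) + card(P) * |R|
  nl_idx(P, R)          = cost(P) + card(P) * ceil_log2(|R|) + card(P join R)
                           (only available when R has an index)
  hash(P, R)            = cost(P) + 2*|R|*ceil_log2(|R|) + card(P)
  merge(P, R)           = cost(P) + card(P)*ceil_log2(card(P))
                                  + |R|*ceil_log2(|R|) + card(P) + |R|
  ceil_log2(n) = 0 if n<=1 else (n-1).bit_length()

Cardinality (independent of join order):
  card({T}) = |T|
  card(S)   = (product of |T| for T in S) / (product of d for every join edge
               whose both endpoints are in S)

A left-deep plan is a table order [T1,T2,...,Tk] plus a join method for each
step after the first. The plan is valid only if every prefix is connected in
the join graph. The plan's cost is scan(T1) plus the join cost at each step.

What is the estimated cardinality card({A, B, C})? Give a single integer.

1875000

Tables in S: A(200), B(250), C(150)
Edges inside S: C-B(d=2), C-A(d=2)
numerator = 200 * 250 * 150 = 7500000
denominator = 2 * 2 = 4
card(S) = 7500000 / 4 = 1875000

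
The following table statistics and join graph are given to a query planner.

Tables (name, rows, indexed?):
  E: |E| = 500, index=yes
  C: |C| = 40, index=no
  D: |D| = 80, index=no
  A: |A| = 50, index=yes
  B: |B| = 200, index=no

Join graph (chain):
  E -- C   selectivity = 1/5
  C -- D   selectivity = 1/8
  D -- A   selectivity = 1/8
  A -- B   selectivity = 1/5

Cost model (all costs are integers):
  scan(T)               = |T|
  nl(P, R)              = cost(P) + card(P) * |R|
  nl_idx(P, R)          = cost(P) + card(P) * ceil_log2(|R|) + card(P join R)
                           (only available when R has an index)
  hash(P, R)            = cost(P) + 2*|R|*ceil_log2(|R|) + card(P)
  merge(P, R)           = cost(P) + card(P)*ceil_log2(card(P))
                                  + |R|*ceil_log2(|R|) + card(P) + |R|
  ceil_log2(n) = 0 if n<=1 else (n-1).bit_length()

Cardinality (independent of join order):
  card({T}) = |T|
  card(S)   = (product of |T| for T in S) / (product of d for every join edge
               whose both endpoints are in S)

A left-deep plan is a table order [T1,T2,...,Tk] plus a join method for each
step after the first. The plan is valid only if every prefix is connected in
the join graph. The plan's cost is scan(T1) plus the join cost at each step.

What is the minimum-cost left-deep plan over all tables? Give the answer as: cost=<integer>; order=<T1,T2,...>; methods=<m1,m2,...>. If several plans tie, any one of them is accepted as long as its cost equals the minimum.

Selinger DP (subsets sized 1..n):
  {E}: scan cost=500, card=500
  {C}: scan cost=40, card=40
  {D}: scan cost=80, card=80
  {A}: scan cost=50, card=50
  {B}: scan cost=200, card=200
  {CE}: card=4000; try (C,hash)→1480, (E,nl_idx)→4400, (E,merge)→5320, (C,merge)→5780, (E,hash)→9080, (E,nl)→20040 …(+1); best=1480 via (C,hash)
  {CD}: card=400; try (C,hash)→640, (D,merge)→960, (C,merge)→1000, (D,hash)→1200, (D,nl)→3240, (C,nl)→3280; best=640 via (C,hash)
  {AD}: card=500; try (A,hash)→760, (D,merge)→1040, (A,nl_idx)→1060, (A,merge)→1070, (D,hash)→1220, (D,nl)→4050 …(+1); best=760 via (A,hash)
  {AB}: card=2000; try (A,hash)→1000, (B,merge)→2200, (A,merge)→2350, (B,hash)→3300, (A,nl_idx)→3400, (B,nl)→10050 …(+1); best=1000 via (A,hash)
  {CDE}: card=40000; try (D,hash)→6600, (E,merge)→9640, (E,hash)→10040, (E,nl_idx)→44240, (D,merge)→54120, (E,nl)→200640 …(+1); best=6600 via (D,hash)
  {ACD}: card=2500; try (A,hash)→1640, (C,hash)→1740, (A,merge)→4990, (A,nl_idx)→5540, (C,merge)→6040, (A,nl)→20640 …(+1); best=1640 via (A,hash)
  {ABD}: card=20000; try (D,hash)→4120, (B,hash)→4460, (B,merge)→7560, (D,merge)→25640, (B,nl)→100760, (D,nl)→161000; best=4120 via (D,hash)
  {ACDE}: card=250000; try (E,hash)→13140, (E,merge)→39140, (A,hash)→47200, (E,nl_idx)→274140, (A,nl_idx)→496600, (A,merge)→686950 …(+2); best=13140 via (E,hash)
  {ABCD}: card=100000; try (B,hash)→7340, (C,hash)→24600, (B,merge)→35940, (C,merge)→324400, (B,nl)→501640, (C,nl)→804120; best=7340 via (B,hash)
  {ABCDE}: card=10000000; try (E,hash)→116340, (B,hash)→266340, (E,merge)→1812340, (B,merge)→4764940, (E,nl_idx)→10907340, (E,nl)→50007340 …(+1); best=116340 via (E,hash)

cost=116340; order=D,C,A,B,E; methods=hash,hash,hash,hash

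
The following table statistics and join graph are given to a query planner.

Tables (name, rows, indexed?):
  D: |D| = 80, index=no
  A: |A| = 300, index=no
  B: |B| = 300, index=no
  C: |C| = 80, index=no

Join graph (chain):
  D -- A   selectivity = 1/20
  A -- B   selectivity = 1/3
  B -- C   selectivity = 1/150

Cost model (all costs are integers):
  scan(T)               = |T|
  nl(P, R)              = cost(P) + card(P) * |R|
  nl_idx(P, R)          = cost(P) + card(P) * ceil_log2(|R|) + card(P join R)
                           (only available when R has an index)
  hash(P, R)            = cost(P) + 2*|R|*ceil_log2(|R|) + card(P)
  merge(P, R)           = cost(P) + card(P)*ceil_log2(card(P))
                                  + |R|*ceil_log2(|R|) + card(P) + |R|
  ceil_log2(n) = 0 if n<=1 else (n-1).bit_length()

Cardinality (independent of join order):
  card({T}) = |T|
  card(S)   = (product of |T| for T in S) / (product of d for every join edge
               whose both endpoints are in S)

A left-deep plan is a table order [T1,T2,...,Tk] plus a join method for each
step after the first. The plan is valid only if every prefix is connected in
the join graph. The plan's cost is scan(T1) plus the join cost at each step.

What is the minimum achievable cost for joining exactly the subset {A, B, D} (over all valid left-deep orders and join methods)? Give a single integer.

8320

Selinger DP over subsets of {A,B,D}:
  {D}: scan cost=80, card=80
  {A}: scan cost=300, card=300
  {B}: scan cost=300, card=300
  {AD}: card=1200; try (D,hash)→1720, (A,merge)→3720, (D,merge)→3940, (A,hash)→5560, (A,nl)→24080, (D,nl)→24300; best=1720 via (D,hash)
  {AB}: card=30000; try (B,hash)→6000, (A,hash)→6000, (B,merge)→6300, (A,merge)→6300, (B,nl)→90300, (A,nl)→90300; best=6000 via (B,hash)
  {ABD}: card=120000; try (B,hash)→8320, (B,merge)→19120, (D,hash)→37120, (B,nl)→361720, (D,merge)→486640, (D,nl)→2406000; best=8320 via (B,hash)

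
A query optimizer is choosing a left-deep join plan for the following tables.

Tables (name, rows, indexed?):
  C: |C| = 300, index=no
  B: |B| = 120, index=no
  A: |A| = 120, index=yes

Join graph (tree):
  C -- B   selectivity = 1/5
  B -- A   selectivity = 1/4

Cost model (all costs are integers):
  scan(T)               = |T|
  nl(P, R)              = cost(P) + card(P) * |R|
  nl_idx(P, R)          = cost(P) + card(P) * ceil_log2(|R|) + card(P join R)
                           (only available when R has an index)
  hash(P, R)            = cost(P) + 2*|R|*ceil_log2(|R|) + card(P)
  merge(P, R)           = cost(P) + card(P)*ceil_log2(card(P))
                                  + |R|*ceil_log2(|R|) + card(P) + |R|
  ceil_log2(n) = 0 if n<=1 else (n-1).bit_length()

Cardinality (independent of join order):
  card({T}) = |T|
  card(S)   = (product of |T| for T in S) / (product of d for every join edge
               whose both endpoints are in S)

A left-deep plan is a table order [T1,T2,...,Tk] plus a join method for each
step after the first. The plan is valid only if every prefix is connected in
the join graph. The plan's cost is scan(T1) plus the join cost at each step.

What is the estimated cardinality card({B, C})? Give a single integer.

7200

Tables in S: B(120), C(300)
Edges inside S: C-B(d=5)
numerator = 120 * 300 = 36000
denominator = 5 = 5
card(S) = 36000 / 5 = 7200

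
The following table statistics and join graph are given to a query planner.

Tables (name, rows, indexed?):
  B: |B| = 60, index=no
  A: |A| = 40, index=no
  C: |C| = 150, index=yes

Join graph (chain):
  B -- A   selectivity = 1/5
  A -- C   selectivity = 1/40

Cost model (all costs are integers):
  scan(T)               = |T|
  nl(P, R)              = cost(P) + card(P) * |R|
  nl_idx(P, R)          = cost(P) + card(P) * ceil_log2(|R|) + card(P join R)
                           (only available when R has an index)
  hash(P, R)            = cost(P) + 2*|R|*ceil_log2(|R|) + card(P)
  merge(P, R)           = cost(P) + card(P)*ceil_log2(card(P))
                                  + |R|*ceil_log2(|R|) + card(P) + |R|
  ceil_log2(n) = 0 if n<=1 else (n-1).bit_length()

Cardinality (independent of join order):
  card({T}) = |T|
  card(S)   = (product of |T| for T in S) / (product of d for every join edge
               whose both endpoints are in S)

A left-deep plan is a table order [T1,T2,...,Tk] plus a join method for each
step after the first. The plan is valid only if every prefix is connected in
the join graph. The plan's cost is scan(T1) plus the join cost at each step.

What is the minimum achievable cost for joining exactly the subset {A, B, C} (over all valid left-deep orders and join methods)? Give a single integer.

1380

Selinger DP over subsets of {A,B,C}:
  {B}: scan cost=60, card=60
  {A}: scan cost=40, card=40
  {C}: scan cost=150, card=150
  {AB}: card=480; try (A,hash)→600, (B,merge)→740, (A,merge)→760, (B,hash)→800, (B,nl)→2440, (A,nl)→2460; best=600 via (A,hash)
  {AC}: card=150; try (C,nl_idx)→510, (A,hash)→780, (C,merge)→1670, (A,merge)→1780, (C,hash)→2480, (C,nl)→6040 …(+1); best=510 via (C,nl_idx)
  {ABC}: card=1800; try (B,hash)→1380, (B,merge)→2280, (C,hash)→3480, (C,nl_idx)→6240, (C,merge)→6750, (B,nl)→9510 …(+1); best=1380 via (B,hash)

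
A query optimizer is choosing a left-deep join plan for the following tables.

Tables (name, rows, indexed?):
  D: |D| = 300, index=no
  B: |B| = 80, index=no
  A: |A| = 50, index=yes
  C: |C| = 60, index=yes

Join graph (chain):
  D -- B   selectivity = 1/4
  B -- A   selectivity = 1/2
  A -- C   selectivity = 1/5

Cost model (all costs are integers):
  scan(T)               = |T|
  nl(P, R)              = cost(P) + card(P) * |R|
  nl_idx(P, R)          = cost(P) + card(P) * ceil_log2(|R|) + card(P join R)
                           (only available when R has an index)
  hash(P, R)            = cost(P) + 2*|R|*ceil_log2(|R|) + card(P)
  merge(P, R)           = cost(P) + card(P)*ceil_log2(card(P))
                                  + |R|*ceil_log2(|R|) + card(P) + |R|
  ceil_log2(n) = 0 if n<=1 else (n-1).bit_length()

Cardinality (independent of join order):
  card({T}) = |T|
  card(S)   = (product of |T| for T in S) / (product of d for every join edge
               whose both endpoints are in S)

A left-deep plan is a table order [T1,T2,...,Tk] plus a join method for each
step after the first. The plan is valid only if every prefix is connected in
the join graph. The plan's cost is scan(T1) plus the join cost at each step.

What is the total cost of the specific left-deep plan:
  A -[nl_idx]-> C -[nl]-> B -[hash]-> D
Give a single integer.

78350

step 1: scan A: cost=50, card=50
step 2: join C via nl_idx
    card(P join C) = 50*60/(5) = 600
    cost = 50 + 50*6 + 600 = 950
step 3: join B via nl
    card(P join B) = 600*80/(2) = 24000
    cost = 950 + 600*80 = 48950
step 4: join D via hash
    card(P join D) = 24000*300/(4) = 1800000
    cost = 48950 + 2*300*9 + 24000 = 78350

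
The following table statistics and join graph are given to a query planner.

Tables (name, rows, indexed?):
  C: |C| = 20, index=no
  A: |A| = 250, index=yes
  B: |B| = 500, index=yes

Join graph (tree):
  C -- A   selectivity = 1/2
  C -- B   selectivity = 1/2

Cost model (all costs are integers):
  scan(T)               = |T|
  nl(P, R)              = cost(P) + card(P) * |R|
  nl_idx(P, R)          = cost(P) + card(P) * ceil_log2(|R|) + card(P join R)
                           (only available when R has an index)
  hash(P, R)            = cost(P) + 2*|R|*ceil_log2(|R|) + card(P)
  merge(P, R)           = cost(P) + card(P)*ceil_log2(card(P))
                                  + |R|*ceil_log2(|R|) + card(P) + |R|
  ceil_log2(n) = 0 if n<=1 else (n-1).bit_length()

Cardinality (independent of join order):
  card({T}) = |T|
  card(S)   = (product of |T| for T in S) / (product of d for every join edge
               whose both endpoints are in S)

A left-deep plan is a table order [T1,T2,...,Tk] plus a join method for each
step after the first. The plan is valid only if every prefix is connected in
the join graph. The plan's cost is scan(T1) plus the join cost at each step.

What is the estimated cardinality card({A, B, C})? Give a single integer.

Tables in S: A(250), B(500), C(20)
Edges inside S: C-A(d=2), C-B(d=2)
numerator = 250 * 500 * 20 = 2500000
denominator = 2 * 2 = 4
card(S) = 2500000 / 4 = 625000

625000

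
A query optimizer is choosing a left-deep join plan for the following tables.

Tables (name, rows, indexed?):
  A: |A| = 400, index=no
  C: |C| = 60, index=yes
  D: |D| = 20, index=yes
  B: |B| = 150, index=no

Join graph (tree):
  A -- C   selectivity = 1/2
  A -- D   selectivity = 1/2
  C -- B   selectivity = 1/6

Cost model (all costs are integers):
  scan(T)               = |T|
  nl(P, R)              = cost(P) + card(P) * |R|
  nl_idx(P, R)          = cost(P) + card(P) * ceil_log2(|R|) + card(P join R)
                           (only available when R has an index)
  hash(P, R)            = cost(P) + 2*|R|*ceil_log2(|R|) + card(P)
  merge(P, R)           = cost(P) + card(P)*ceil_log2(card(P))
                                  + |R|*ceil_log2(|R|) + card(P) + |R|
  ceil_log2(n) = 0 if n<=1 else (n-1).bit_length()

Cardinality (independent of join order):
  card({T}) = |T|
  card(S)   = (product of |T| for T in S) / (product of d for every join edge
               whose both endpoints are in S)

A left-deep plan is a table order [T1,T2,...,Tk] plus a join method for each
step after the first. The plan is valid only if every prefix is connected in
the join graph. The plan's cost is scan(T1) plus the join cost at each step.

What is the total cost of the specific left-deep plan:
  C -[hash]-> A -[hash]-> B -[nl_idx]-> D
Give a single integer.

4521720

step 1: scan C: cost=60, card=60
step 2: join A via hash
    card(P join A) = 60*400/(2) = 12000
    cost = 60 + 2*400*9 + 60 = 7320
step 3: join B via hash
    card(P join B) = 12000*150/(6) = 300000
    cost = 7320 + 2*150*8 + 12000 = 21720
step 4: join D via nl_idx
    card(P join D) = 300000*20/(2) = 3000000
    cost = 21720 + 300000*5 + 3000000 = 4521720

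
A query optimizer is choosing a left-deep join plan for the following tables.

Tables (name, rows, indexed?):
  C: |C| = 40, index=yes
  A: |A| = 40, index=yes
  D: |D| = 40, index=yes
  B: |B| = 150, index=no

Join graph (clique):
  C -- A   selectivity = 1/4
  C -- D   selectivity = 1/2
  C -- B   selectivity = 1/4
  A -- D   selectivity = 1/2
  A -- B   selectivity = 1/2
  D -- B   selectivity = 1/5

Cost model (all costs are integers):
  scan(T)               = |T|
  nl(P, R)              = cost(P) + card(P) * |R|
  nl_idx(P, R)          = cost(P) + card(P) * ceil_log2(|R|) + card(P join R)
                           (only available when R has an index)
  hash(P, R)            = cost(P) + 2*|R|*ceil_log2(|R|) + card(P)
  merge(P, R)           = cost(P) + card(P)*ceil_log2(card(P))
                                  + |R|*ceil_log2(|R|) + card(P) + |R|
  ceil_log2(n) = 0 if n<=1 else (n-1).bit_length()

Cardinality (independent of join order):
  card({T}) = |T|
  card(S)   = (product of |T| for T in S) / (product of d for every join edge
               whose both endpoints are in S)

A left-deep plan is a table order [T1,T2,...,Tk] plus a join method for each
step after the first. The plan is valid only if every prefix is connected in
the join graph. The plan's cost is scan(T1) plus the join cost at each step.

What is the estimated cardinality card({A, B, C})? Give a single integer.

7500

Tables in S: A(40), B(150), C(40)
Edges inside S: C-A(d=4), C-B(d=4), A-B(d=2)
numerator = 40 * 150 * 40 = 240000
denominator = 4 * 4 * 2 = 32
card(S) = 240000 / 32 = 7500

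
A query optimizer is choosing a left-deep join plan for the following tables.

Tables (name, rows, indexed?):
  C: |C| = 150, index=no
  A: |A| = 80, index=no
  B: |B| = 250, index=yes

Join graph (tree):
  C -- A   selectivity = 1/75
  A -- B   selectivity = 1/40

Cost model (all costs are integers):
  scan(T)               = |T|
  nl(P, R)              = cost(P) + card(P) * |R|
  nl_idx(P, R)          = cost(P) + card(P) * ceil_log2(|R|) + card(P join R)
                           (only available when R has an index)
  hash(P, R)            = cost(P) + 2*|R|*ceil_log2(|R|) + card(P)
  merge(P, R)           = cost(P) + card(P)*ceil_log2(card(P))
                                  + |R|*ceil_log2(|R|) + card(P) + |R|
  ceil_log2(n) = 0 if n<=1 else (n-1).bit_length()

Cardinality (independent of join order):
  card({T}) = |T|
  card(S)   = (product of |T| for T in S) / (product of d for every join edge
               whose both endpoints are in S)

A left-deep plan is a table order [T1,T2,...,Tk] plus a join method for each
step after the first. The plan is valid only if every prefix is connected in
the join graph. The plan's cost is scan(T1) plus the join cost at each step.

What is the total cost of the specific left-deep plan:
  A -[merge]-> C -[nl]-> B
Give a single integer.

42070

step 1: scan A: cost=80, card=80
step 2: join C via merge
    card(P join C) = 80*150/(75) = 160
    cost = 80 + 80*7 + 150*8 + 80 + 150 = 2070
step 3: join B via nl
    card(P join B) = 160*250/(40) = 1000
    cost = 2070 + 160*250 = 42070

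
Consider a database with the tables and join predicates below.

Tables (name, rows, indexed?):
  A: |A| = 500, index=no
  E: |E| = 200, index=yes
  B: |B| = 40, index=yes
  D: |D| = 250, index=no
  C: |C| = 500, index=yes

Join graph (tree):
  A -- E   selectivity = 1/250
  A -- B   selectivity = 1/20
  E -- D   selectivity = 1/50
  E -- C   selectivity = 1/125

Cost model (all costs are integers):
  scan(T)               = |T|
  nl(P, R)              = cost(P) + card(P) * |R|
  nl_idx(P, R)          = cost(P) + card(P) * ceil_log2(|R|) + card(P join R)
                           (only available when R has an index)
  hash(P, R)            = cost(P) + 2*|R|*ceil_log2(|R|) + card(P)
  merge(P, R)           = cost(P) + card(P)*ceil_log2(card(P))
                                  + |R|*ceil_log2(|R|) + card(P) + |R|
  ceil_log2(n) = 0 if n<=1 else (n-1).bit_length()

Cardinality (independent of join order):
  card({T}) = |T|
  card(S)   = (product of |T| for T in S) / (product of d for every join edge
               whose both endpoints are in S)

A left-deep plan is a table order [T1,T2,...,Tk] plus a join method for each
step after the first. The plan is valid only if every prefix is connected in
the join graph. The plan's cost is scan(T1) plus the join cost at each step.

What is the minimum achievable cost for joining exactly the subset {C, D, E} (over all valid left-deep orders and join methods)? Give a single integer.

7600

Selinger DP over subsets of {C,D,E}:
  {E}: scan cost=200, card=200
  {D}: scan cost=250, card=250
  {C}: scan cost=500, card=500
  {DE}: card=1000; try (E,nl_idx)→3250, (E,hash)→3700, (D,merge)→4250, (E,merge)→4300, (D,hash)→4400, (D,nl)→50200 …(+1); best=3250 via (E,nl_idx)
  {CE}: card=800; try (C,nl_idx)→2800, (E,hash)→4200, (E,nl_idx)→5300, (C,merge)→7000, (E,merge)→7300, (C,hash)→9400 …(+2); best=2800 via (C,nl_idx)
  {CDE}: card=4000; try (D,hash)→7600, (C,hash)→13250, (D,merge)→13850, (C,nl_idx)→16250, (C,merge)→19250, (D,nl)→202800 …(+1); best=7600 via (D,hash)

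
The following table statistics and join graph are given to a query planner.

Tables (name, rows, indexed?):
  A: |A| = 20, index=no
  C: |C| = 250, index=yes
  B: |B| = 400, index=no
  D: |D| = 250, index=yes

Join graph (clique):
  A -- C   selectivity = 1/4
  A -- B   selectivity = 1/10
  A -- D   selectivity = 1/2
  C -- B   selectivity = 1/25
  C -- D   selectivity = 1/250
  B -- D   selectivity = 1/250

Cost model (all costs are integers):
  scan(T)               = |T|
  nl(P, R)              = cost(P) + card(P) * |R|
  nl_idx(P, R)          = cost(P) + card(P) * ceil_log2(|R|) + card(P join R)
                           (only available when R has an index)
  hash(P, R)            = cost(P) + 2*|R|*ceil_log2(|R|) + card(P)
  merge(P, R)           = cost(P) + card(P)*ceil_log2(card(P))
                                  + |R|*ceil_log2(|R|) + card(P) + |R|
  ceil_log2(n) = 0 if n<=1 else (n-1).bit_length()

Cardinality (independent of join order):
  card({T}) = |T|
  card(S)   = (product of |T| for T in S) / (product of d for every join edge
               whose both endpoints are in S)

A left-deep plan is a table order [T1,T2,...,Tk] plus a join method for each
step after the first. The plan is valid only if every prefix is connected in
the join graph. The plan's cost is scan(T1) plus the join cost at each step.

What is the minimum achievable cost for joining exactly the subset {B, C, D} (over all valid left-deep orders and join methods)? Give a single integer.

Selinger DP over subsets of {B,C,D}:
  {C}: scan cost=250, card=250
  {B}: scan cost=400, card=400
  {D}: scan cost=250, card=250
  {BC}: card=4000; try (C,hash)→4800, (B,merge)→6500, (C,merge)→6650, (C,nl_idx)→7600, (B,hash)→7700, (B,nl)→100250 …(+1); best=4800 via (C,hash)
  {CD}: card=250; try (D,nl_idx)→2500, (C,nl_idx)→2500, (D,hash)→4500, (C,hash)→4500, (D,merge)→4750, (C,merge)→4750 …(+2); best=2500 via (D,nl_idx)
  {BD}: card=400; try (D,nl_idx)→4000, (D,hash)→4800, (B,merge)→6500, (D,merge)→6650, (B,hash)→7700, (B,nl)→100250 …(+1); best=4000 via (D,nl_idx)
  {BCD}: card=16; try (C,nl_idx)→7216, (C,hash)→8400, (B,merge)→8750, (B,hash)→9950, (C,merge)→10250, (D,hash)→12800 …(+5); best=7216 via (C,nl_idx)

7216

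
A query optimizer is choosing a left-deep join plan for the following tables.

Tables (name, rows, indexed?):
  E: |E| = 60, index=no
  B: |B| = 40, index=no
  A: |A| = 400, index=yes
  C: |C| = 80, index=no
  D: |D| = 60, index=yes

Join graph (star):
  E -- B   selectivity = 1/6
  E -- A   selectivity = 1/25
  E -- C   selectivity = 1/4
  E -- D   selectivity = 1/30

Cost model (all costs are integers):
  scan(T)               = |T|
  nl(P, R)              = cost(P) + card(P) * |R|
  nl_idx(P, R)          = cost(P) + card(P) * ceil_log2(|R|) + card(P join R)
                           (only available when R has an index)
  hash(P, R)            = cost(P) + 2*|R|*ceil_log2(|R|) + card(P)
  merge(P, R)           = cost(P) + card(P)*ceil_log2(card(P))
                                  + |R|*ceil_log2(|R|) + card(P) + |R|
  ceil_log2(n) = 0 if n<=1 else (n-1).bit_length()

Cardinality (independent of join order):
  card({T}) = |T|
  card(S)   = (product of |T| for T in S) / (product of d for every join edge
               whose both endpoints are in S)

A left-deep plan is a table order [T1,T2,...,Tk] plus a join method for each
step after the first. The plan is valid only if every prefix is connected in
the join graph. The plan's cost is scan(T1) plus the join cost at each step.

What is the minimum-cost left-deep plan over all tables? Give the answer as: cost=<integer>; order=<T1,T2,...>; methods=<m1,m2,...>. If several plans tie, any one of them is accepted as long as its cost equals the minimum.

cost=19520; order=A,E,D,B,C; methods=hash,hash,hash,hash

Selinger DP (subsets sized 1..n):
  {E}: scan cost=60, card=60
  {B}: scan cost=40, card=40
  {A}: scan cost=400, card=400
  {C}: scan cost=80, card=80
  {D}: scan cost=60, card=60
  {BE}: card=400; try (B,hash)→600, (E,merge)→740, (B,merge)→760, (E,hash)→800, (E,nl)→2440, (B,nl)→2460; best=600 via (B,hash)
  {AE}: card=960; try (E,hash)→1520, (A,nl_idx)→1560, (A,merge)→4480, (E,merge)→4820, (A,hash)→7320, (A,nl)→24060 …(+1); best=1520 via (E,hash)
  {CE}: card=1200; try (E,hash)→880, (C,merge)→1120, (E,merge)→1140, (C,hash)→1240, (C,nl)→4860, (E,nl)→4880; best=880 via (E,hash)
  {DE}: card=120; try (D,nl_idx)→540, (E,hash)→840, (D,hash)→840, (E,merge)→900, (D,merge)→900, (E,nl)→3660 …(+1); best=540 via (D,nl_idx)
  {ABE}: card=6400; try (B,hash)→2960, (A,hash)→8200, (A,merge)→8600, (A,nl_idx)→10600, (B,merge)→12360, (B,nl)→39920 …(+1); best=2960 via (B,hash)
  {BCE}: card=8000; try (C,hash)→2120, (B,hash)→2560, (C,merge)→5240, (B,merge)→15560, (C,nl)→32600, (B,nl)→48880; best=2120 via (C,hash)
  {BDE}: card=800; try (B,hash)→1140, (D,hash)→1720, (B,merge)→1780, (D,nl_idx)→3800, (D,merge)→5020, (B,nl)→5340 …(+1); best=1140 via (B,hash)
  {ACE}: card=19200; try (C,hash)→3600, (A,hash)→9280, (C,merge)→12720, (A,merge)→19280, (A,nl_idx)→30880, (C,nl)→78320 …(+1); best=3600 via (C,hash)
  {ADE}: card=1920; try (D,hash)→3200, (A,nl_idx)→3540, (A,merge)→5500, (A,hash)→7860, (D,nl_idx)→9200, (D,merge)→12500 …(+2); best=3200 via (D,hash)
  {CDE}: card=2400; try (C,hash)→1780, (C,merge)→2140, (D,hash)→2800, (C,nl)→10140, (D,nl_idx)→10480, (D,merge)→15700 …(+1); best=1780 via (C,hash)
  {ABCE}: card=128000; try (C,hash)→10480, (A,hash)→17320, (B,hash)→23280, (C,merge)→93200, (A,merge)→118120, (A,nl_idx)→202120 …(+4); best=10480 via (C,hash)
  {ABDE}: card=12800; try (B,hash)→5600, (A,hash)→9140, (D,hash)→10080, (A,merge)→13940, (A,nl_idx)→21140, (B,merge)→26520 …(+5); best=5600 via (B,hash)
  {BCDE}: card=16000; try (C,hash)→3060, (B,hash)→4660, (C,merge)→10580, (D,hash)→10840, (B,merge)→33260, (C,nl)→65140 …(+4); best=3060 via (C,hash)
  {ACDE}: card=38400; try (C,hash)→6240, (A,hash)→11380, (D,hash)→23520, (C,merge)→26880, (A,merge)→36980, (A,nl_idx)→61780 …(+5); best=6240 via (C,hash)
  {ABCDE}: card=256000; try (C,hash)→19520, (A,hash)→26260, (B,hash)→45120, (D,hash)→139200, (C,merge)→198240, (A,merge)→247060 …(+8); best=19520 via (C,hash)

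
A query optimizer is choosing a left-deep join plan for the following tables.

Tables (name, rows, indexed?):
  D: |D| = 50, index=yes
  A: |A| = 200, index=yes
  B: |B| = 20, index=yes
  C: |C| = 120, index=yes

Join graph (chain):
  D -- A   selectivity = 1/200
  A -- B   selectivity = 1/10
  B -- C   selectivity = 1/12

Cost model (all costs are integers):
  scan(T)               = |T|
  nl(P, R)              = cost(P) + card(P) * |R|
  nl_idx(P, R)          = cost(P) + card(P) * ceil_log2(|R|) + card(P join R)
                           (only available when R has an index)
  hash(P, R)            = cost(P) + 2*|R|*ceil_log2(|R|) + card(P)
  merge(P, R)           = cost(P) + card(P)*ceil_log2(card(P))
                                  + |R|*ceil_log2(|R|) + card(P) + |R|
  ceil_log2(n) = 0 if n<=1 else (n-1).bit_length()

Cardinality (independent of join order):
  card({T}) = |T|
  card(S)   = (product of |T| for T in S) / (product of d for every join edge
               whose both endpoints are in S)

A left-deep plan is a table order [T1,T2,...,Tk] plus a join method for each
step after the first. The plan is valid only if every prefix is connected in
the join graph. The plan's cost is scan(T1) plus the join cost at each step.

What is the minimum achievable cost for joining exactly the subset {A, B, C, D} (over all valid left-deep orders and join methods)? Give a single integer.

2450

Selinger DP over subsets of {A,B,C,D}:
  {D}: scan cost=50, card=50
  {A}: scan cost=200, card=200
  {B}: scan cost=20, card=20
  {C}: scan cost=120, card=120
  {AD}: card=50; try (A,nl_idx)→500, (D,hash)→1000, (D,nl_idx)→1450, (A,merge)→2200, (D,merge)→2350, (A,hash)→3300 …(+2); best=500 via (A,nl_idx)
  {AB}: card=400; try (A,nl_idx)→580, (B,hash)→600, (B,nl_idx)→1600, (A,merge)→1940, (B,merge)→2120, (A,hash)→3240 …(+2); best=580 via (A,nl_idx)
  {BC}: card=200; try (C,nl_idx)→360, (B,hash)→440, (B,nl_idx)→920, (C,merge)→1100, (B,merge)→1200, (C,hash)→1720 …(+2); best=360 via (C,nl_idx)
  {ABD}: card=100; try (B,hash)→750, (B,nl_idx)→850, (B,merge)→970, (B,nl)→1500, (D,hash)→1580, (D,nl_idx)→3080 …(+2); best=750 via (B,hash)
  {ABC}: card=4000; try (C,hash)→2660, (A,hash)→3760, (A,merge)→3960, (C,merge)→5540, (A,nl_idx)→5960, (C,nl_idx)→7380 …(+2); best=2660 via (C,hash)
  {ABCD}: card=1000; try (C,nl_idx)→2450, (C,merge)→2510, (C,hash)→2530, (D,hash)→7260, (C,nl)→12750, (D,nl_idx)→27660 …(+2); best=2450 via (C,nl_idx)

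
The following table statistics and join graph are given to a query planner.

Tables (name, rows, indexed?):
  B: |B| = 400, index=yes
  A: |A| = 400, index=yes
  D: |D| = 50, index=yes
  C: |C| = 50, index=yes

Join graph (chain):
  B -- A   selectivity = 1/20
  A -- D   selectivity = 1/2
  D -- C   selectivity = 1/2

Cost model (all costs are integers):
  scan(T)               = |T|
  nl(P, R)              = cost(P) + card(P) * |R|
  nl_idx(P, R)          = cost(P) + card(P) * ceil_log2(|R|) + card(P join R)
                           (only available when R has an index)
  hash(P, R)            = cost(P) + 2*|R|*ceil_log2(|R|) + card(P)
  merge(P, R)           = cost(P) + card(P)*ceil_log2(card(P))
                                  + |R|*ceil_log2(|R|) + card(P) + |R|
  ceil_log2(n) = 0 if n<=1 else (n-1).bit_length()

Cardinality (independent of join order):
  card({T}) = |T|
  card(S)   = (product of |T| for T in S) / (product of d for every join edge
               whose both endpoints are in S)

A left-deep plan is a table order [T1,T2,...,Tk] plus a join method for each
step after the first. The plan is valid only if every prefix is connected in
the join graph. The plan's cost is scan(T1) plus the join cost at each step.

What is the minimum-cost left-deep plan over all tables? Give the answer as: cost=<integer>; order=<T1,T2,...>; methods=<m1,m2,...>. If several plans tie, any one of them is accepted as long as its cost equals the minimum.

Selinger DP (subsets sized 1..n):
  {B}: scan cost=400, card=400
  {A}: scan cost=400, card=400
  {D}: scan cost=50, card=50
  {C}: scan cost=50, card=50
  {AB}: card=8000; try (B,hash)→8000, (A,hash)→8000, (B,merge)→8400, (A,merge)→8400, (B,nl_idx)→12000, (A,nl_idx)→12000 …(+2); best=8000 via (B,hash)
  {AD}: card=10000; try (D,hash)→1400, (A,merge)→4400, (D,merge)→4750, (A,hash)→7300, (A,nl_idx)→10500, (D,nl_idx)→12800 …(+2); best=1400 via (D,hash)
  {CD}: card=1250; try (D,hash)→700, (C,hash)→700, (D,merge)→750, (C,merge)→750, (D,nl_idx)→1600, (C,nl_idx)→1600 …(+2); best=700 via (D,hash)
  {ABD}: card=200000; try (D,hash)→16600, (B,hash)→18600, (D,merge)→120350, (B,merge)→155400, (D,nl_idx)→256000, (B,nl_idx)→291400 …(+2); best=16600 via (D,hash)
  {ACD}: card=250000; try (A,hash)→9150, (C,hash)→12000, (A,merge)→19700, (C,merge)→151750, (A,nl_idx)→261950, (C,nl_idx)→311400 …(+2); best=9150 via (A,hash)
  {ABCD}: card=5000000; try (C,hash)→217200, (B,hash)→266350, (C,merge)→3816950, (B,merge)→4763150, (C,nl_idx)→6216600, (B,nl_idx)→7259150 …(+2); best=217200 via (C,hash)

cost=217200; order=A,B,D,C; methods=hash,hash,hash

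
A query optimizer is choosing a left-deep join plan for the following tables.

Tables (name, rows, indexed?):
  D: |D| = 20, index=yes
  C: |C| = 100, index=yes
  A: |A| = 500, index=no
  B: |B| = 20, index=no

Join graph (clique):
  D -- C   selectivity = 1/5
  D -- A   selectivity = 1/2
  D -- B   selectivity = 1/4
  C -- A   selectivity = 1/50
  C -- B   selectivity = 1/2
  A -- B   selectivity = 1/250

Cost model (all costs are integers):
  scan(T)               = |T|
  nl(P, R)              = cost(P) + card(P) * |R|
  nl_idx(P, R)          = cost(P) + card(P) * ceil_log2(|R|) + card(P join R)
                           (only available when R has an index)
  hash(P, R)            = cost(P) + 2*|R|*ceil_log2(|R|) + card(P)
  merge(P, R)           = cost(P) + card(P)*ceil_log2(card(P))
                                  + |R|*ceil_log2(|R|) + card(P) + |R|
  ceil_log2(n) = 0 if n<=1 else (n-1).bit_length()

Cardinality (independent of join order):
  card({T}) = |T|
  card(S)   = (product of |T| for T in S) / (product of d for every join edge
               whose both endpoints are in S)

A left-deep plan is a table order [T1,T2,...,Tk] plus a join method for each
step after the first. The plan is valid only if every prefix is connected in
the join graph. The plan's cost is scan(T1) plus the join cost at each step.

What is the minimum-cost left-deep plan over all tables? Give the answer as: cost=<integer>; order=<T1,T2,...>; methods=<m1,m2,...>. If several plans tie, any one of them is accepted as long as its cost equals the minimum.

cost=1740; order=A,B,C,D; methods=hash,nl_idx,nl_idx

Selinger DP (subsets sized 1..n):
  {D}: scan cost=20, card=20
  {C}: scan cost=100, card=100
  {A}: scan cost=500, card=500
  {B}: scan cost=20, card=20
  {CD}: card=400; try (D,hash)→400, (C,nl_idx)→560, (C,merge)→940, (D,nl_idx)→1000, (D,merge)→1020, (C,hash)→1440 …(+2); best=400 via (D,hash)
  {AD}: card=5000; try (D,hash)→1200, (A,merge)→5140, (D,merge)→5620, (D,nl_idx)→8000, (A,hash)→9040, (A,nl)→10020 …(+1); best=1200 via (D,hash)
  {BD}: card=100; try (D,nl_idx)→220, (D,hash)→240, (B,hash)→240, (D,merge)→260, (B,merge)→260, (D,nl)→420 …(+1); best=220 via (D,nl_idx)
  {AC}: card=1000; try (C,hash)→2400, (C,nl_idx)→5000, (A,merge)→5900, (C,merge)→6300, (A,hash)→9200, (A,nl)→50100 …(+1); best=2400 via (C,hash)
  {BC}: card=1000; try (B,hash)→400, (C,merge)→940, (B,merge)→1020, (C,nl_idx)→1160, (C,hash)→1440, (C,nl)→2020 …(+1); best=400 via (B,hash)
  {AB}: card=40; try (B,hash)→1200, (A,merge)→5140, (B,merge)→5620, (A,hash)→9040, (A,nl)→10020, (B,nl)→10500; best=1200 via (B,hash)
  {ACD}: card=2000; try (D,hash)→3600, (C,hash)→7600, (D,nl_idx)→9400, (A,merge)→9400, (A,hash)→9800, (D,merge)→13520 …(+5); best=3600 via (D,hash)
  {BCD}: card=1000; try (B,hash)→1000, (D,hash)→1600, (C,hash)→1720, (C,merge)→1820, (C,nl_idx)→1920, (B,merge)→4520 …(+5); best=1000 via (B,hash)
  {ABD}: card=100; try (D,hash)→1440, (D,nl_idx)→1500, (D,merge)→1600, (D,nl)→2000, (A,merge)→6020, (B,hash)→6400 …(+4); best=1440 via (D,hash)
  {ABC}: card=40; try (C,nl_idx)→1520, (C,merge)→2280, (C,hash)→2640, (B,hash)→3600, (C,nl)→5200, (A,hash)→10400 …(+4); best=1520 via (C,nl_idx)
  {ABCD}: card=20; try (D,nl_idx)→1740, (D,hash)→1760, (D,merge)→1920, (C,nl_idx)→2160, (D,nl)→2320, (C,hash)→2940 …(+8); best=1740 via (D,nl_idx)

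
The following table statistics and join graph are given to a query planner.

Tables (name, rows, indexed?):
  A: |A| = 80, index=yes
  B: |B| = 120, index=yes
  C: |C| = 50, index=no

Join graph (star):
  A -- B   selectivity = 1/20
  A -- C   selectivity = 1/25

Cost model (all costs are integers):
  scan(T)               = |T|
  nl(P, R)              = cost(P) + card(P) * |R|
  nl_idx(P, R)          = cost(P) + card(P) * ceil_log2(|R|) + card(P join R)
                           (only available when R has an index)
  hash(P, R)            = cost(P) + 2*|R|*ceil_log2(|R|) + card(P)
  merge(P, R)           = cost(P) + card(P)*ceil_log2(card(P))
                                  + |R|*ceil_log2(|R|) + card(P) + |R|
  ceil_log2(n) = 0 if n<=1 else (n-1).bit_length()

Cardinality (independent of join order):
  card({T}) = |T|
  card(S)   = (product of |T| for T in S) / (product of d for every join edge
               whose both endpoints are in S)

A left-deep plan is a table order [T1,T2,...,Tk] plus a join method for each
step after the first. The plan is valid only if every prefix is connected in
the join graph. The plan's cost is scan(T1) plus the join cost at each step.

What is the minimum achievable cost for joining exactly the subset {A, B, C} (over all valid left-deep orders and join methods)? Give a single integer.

Selinger DP over subsets of {A,B,C}:
  {A}: scan cost=80, card=80
  {B}: scan cost=120, card=120
  {C}: scan cost=50, card=50
  {AB}: card=480; try (B,nl_idx)→1120, (A,hash)→1360, (A,nl_idx)→1440, (B,merge)→1680, (A,merge)→1720, (B,hash)→1840 …(+2); best=1120 via (B,nl_idx)
  {AC}: card=160; try (A,nl_idx)→560, (C,hash)→760, (A,merge)→1040, (C,merge)→1070, (A,hash)→1220, (A,nl)→4050 …(+1); best=560 via (A,nl_idx)
  {ABC}: card=960; try (C,hash)→2200, (B,hash)→2400, (B,nl_idx)→2640, (B,merge)→2960, (C,merge)→6270, (B,nl)→19760 …(+1); best=2200 via (C,hash)

2200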